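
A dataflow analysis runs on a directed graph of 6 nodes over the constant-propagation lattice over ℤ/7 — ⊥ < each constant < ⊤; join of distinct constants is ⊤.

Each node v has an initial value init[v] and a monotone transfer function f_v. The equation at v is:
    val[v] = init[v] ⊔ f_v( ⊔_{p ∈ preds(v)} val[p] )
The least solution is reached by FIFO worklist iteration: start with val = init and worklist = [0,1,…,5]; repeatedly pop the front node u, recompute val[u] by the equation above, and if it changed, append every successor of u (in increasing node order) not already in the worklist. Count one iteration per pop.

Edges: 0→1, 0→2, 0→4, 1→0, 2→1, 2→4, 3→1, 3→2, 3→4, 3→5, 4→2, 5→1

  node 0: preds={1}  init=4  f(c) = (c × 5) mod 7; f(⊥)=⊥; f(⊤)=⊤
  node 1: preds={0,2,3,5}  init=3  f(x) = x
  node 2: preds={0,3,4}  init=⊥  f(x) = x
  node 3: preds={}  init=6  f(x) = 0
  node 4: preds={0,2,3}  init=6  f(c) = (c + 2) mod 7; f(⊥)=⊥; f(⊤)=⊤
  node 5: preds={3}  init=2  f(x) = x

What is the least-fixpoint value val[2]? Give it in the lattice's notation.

Iteration log — 9 steps:
  step 1. node 0  ⊔preds=3  new=⊤  old=4  +wl: 
  step 2. node 1  ⊔preds=⊤  new=⊤  old=3  +wl: 0
  step 3. node 2  ⊔preds=⊤  new=⊤  old=⊥  +wl: 1
  step 4. node 3  ⊔preds=⊥  new=⊤  old=6  +wl: 2
  step 5. node 4  ⊔preds=⊤  new=⊤  old=6  +wl: 
  step 6. node 5  ⊔preds=⊤  new=⊤  old=2  +wl: 
  step 7. node 0  ⊔preds=⊤  new=⊤  stable
  step 8. node 1  ⊔preds=⊤  new=⊤  stable
  step 9. node 2  ⊔preds=⊤  new=⊤  stable

Least fixpoint reached:
  node 0: ⊤
  node 1: ⊤
  node 2: ⊤
  node 3: ⊤
  node 4: ⊤
  node 5: ⊤

⊤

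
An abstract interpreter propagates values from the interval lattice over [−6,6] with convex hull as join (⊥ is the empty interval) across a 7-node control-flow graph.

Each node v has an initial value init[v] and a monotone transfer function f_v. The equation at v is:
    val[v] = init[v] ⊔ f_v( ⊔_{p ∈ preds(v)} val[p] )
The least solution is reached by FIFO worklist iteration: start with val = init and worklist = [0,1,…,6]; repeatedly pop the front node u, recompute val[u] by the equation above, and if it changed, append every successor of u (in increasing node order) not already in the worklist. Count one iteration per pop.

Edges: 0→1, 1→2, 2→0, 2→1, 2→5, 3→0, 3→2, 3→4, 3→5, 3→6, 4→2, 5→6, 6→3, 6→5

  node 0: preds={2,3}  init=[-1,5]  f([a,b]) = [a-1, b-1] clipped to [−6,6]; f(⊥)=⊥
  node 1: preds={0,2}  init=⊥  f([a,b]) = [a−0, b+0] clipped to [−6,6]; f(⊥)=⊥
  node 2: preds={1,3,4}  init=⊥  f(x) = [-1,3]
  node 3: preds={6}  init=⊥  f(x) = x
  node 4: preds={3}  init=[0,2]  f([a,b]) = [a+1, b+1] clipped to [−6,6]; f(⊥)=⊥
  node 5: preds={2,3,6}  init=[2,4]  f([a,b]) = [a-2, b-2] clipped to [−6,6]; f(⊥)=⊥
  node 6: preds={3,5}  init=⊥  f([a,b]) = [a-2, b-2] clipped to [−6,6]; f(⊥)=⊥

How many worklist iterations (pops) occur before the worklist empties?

24

Trace (24 dequeues):
  [1] u=0 | in ⊥ | out [-1,5] | ==
  [2] u=1 | in [-1,5] | out [-1,5] | prev ⊥ | push {}
  [3] u=2 | in [-1,5] | out [-1,3] | prev ⊥ | push {0,1}
  [4] u=3 | in ⊥ | out ⊥ | ==
  [5] u=4 | in ⊥ | out [0,2] | ==
  [6] u=5 | in [-1,3] | out [-3,4] | prev [2,4] | push {}
  [7] u=6 | in [-3,4] | out [-5,2] | prev ⊥ | push {3,5}
  [8] u=0 | in [-1,3] | out [-2,5] | prev [-1,5] | push {}
  [9] u=1 | in [-2,5] | out [-2,5] | prev [-1,5] | push {2}
  [10] u=3 | in [-5,2] | out [-5,2] | prev ⊥ | push {0,4,6}
  [11] u=5 | in [-5,3] | out [-6,4] | prev [-3,4] | push {}
  [12] u=2 | in [-5,5] | out [-1,3] | ==
  [13] u=0 | in [-5,3] | out [-6,5] | prev [-2,5] | push {1}
  [14] u=4 | in [-5,2] | out [-4,3] | prev [0,2] | push {2}
  [15] u=6 | in [-6,4] | out [-6,2] | prev [-5,2] | push {3,5}
  [16] u=1 | in [-6,5] | out [-6,5] | prev [-2,5] | push {}
  [17] u=2 | in [-6,5] | out [-1,3] | ==
  [18] u=3 | in [-6,2] | out [-6,2] | prev [-5,2] | push {0,2,4,6}
  [19] u=5 | in [-6,3] | out [-6,4] | ==
  [20] u=0 | in [-6,3] | out [-6,5] | ==
  [21] u=2 | in [-6,5] | out [-1,3] | ==
  [22] u=4 | in [-6,2] | out [-5,3] | prev [-4,3] | push {2}
  [23] u=6 | in [-6,4] | out [-6,2] | ==
  [24] u=2 | in [-6,5] | out [-1,3] | ==

Converged values:
  [0] [-6,5]
  [1] [-6,5]
  [2] [-1,3]
  [3] [-6,2]
  [4] [-5,3]
  [5] [-6,4]
  [6] [-6,2]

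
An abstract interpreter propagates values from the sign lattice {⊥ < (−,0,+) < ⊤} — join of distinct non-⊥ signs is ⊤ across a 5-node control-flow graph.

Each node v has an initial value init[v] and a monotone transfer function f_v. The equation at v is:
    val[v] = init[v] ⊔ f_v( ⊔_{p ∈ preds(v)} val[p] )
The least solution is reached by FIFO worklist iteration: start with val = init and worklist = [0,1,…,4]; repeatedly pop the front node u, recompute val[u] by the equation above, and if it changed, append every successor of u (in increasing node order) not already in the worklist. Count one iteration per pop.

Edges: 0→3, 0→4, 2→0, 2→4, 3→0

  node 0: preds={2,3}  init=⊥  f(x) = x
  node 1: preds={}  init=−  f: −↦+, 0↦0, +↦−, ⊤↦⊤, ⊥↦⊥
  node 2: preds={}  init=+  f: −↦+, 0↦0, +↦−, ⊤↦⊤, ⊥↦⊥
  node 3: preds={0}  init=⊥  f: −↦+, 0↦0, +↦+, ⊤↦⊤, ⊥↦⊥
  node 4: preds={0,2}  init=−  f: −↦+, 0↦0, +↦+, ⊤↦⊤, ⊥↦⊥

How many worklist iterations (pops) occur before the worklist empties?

6

Trace (6 dequeues):
  [1] u=0 | in + | out + | prev ⊥ | push {}
  [2] u=1 | in ⊥ | out − | ==
  [3] u=2 | in ⊥ | out + | ==
  [4] u=3 | in + | out + | prev ⊥ | push {0}
  [5] u=4 | in + | out ⊤ | prev − | push {}
  [6] u=0 | in + | out + | ==

Converged values:
  [0] +
  [1] −
  [2] +
  [3] +
  [4] ⊤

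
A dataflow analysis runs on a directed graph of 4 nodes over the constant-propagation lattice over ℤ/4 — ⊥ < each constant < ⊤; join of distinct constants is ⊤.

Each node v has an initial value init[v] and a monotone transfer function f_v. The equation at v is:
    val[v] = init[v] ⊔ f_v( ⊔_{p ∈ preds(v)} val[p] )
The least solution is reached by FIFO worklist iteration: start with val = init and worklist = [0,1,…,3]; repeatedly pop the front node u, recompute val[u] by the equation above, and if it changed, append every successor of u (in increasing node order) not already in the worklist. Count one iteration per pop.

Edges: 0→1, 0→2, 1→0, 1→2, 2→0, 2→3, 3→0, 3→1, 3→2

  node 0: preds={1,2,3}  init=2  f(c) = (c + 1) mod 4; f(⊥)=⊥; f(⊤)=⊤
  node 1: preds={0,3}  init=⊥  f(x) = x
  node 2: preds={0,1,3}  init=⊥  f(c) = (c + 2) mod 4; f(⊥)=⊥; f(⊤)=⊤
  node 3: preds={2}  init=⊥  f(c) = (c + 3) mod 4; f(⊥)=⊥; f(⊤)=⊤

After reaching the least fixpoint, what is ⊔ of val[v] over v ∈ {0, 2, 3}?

Worklist (12 pops):
  #1 pop 0: in=⊥ → 2 (no change)
  #2 pop 1: in=2 → 2 (was ⊥); enqueue [0]
  #3 pop 2: in=2 → 0 (was ⊥); enqueue []
  #4 pop 3: in=0 → 3 (was ⊥); enqueue [1,2]
  #5 pop 0: in=⊤ → ⊤ (was 2); enqueue []
  #6 pop 1: in=⊤ → ⊤ (was 2); enqueue [0]
  #7 pop 2: in=⊤ → ⊤ (was 0); enqueue [3]
  #8 pop 0: in=⊤ → ⊤ (no change)
  #9 pop 3: in=⊤ → ⊤ (was 3); enqueue [0,1,2]
  #10 pop 0: in=⊤ → ⊤ (no change)
  #11 pop 1: in=⊤ → ⊤ (no change)
  #12 pop 2: in=⊤ → ⊤ (no change)

Fixpoint:
  val[0] = ⊤
  val[1] = ⊤
  val[2] = ⊤
  val[3] = ⊤

⊤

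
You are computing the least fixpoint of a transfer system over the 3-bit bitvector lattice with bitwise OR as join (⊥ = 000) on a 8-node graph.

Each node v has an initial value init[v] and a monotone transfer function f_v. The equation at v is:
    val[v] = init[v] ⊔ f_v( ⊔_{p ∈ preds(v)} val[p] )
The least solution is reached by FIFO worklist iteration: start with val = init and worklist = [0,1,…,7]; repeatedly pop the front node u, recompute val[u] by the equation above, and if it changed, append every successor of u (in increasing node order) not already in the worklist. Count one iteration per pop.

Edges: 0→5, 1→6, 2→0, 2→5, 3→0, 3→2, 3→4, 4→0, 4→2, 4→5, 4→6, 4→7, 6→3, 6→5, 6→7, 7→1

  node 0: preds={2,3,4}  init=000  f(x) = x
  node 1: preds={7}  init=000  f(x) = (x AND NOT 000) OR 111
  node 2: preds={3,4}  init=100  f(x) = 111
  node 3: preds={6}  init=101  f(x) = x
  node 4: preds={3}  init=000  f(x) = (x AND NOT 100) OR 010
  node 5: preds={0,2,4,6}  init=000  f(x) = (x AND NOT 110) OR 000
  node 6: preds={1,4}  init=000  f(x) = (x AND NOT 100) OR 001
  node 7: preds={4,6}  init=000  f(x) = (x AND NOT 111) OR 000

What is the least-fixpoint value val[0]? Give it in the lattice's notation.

111

Iteration log — 15 steps:
  step 1. node 0  ⊔preds=101  new=101  old=000  +wl: 
  step 2. node 1  ⊔preds=000  new=111  old=000  +wl: 
  step 3. node 2  ⊔preds=101  new=111  old=100  +wl: 0
  step 4. node 3  ⊔preds=000  new=101  stable
  step 5. node 4  ⊔preds=101  new=011  old=000  +wl: 2
  step 6. node 5  ⊔preds=111  new=001  old=000  +wl: 
  step 7. node 6  ⊔preds=111  new=011  old=000  +wl: 3,5
  step 8. node 7  ⊔preds=011  new=000  stable
  step 9. node 0  ⊔preds=111  new=111  old=101  +wl: 
  step 10. node 2  ⊔preds=111  new=111  stable
  step 11. node 3  ⊔preds=011  new=111  old=101  +wl: 0,2,4
  step 12. node 5  ⊔preds=111  new=001  stable
  step 13. node 0  ⊔preds=111  new=111  stable
  step 14. node 2  ⊔preds=111  new=111  stable
  step 15. node 4  ⊔preds=111  new=011  stable

Least fixpoint reached:
  node 0: 111
  node 1: 111
  node 2: 111
  node 3: 111
  node 4: 011
  node 5: 001
  node 6: 011
  node 7: 000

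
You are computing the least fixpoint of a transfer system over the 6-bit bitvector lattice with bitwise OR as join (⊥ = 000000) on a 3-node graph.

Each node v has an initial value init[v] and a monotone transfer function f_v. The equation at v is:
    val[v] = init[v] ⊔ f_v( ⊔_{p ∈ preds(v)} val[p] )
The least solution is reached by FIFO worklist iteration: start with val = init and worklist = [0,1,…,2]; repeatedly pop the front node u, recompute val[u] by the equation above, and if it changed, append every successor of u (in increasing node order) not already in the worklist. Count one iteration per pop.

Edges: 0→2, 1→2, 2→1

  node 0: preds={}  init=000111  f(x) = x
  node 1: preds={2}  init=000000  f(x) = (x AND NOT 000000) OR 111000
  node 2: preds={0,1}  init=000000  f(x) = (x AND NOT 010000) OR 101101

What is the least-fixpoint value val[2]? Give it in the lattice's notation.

Trace (5 dequeues):
  [1] u=0 | in 000000 | out 000111 | ==
  [2] u=1 | in 000000 | out 111000 | prev 000000 | push {}
  [3] u=2 | in 111111 | out 101111 | prev 000000 | push {1}
  [4] u=1 | in 101111 | out 111111 | prev 111000 | push {2}
  [5] u=2 | in 111111 | out 101111 | ==

Converged values:
  [0] 000111
  [1] 111111
  [2] 101111

101111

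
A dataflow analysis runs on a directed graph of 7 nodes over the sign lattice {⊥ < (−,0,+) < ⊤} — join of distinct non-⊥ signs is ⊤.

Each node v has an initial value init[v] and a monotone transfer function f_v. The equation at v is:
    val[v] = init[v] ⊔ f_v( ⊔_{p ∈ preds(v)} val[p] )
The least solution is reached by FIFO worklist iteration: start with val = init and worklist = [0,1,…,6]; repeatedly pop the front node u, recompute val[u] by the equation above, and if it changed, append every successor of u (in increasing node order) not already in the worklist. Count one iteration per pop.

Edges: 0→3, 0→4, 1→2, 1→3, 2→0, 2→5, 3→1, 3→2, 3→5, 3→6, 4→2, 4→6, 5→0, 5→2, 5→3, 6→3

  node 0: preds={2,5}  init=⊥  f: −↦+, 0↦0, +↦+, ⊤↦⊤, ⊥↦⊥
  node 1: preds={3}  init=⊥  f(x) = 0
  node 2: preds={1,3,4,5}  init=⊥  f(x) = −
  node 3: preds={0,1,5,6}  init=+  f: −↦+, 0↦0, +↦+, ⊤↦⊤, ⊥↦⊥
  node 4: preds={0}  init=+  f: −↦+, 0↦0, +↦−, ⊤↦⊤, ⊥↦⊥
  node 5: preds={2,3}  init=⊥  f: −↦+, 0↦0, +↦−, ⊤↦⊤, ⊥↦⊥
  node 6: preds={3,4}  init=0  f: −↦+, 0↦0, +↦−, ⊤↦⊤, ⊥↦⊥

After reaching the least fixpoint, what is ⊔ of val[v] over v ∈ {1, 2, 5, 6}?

Worklist (14 pops):
  #1 pop 0: in=⊥ → ⊥ (no change)
  #2 pop 1: in=+ → 0 (was ⊥); enqueue []
  #3 pop 2: in=⊤ → − (was ⊥); enqueue [0]
  #4 pop 3: in=0 → ⊤ (was +); enqueue [1,2]
  #5 pop 4: in=⊥ → + (no change)
  #6 pop 5: in=⊤ → ⊤ (was ⊥); enqueue [3]
  #7 pop 6: in=⊤ → ⊤ (was 0); enqueue []
  #8 pop 0: in=⊤ → ⊤ (was ⊥); enqueue [4]
  #9 pop 1: in=⊤ → 0 (no change)
  #10 pop 2: in=⊤ → − (no change)
  #11 pop 3: in=⊤ → ⊤ (no change)
  #12 pop 4: in=⊤ → ⊤ (was +); enqueue [2,6]
  #13 pop 2: in=⊤ → − (no change)
  #14 pop 6: in=⊤ → ⊤ (no change)

Fixpoint:
  val[0] = ⊤
  val[1] = 0
  val[2] = −
  val[3] = ⊤
  val[4] = ⊤
  val[5] = ⊤
  val[6] = ⊤

⊤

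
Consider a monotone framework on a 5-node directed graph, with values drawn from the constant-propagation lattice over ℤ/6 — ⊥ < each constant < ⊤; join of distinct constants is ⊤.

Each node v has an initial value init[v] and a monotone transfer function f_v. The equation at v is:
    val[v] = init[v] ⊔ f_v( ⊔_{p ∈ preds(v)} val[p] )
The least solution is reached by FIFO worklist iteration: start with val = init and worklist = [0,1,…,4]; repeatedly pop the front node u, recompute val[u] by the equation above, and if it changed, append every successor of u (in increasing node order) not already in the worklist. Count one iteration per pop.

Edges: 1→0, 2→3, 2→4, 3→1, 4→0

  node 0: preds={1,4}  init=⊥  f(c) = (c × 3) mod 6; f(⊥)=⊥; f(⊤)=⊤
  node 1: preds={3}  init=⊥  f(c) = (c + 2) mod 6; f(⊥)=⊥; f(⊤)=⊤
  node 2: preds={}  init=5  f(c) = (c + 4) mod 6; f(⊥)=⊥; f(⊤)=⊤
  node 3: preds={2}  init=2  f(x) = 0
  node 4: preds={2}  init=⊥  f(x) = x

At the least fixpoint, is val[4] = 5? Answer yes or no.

yes

Iteration log — 8 steps:
  step 1. node 0  ⊔preds=⊥  new=⊥  stable
  step 2. node 1  ⊔preds=2  new=4  old=⊥  +wl: 0
  step 3. node 2  ⊔preds=⊥  new=5  stable
  step 4. node 3  ⊔preds=5  new=⊤  old=2  +wl: 1
  step 5. node 4  ⊔preds=5  new=5  old=⊥  +wl: 
  step 6. node 0  ⊔preds=⊤  new=⊤  old=⊥  +wl: 
  step 7. node 1  ⊔preds=⊤  new=⊤  old=4  +wl: 0
  step 8. node 0  ⊔preds=⊤  new=⊤  stable

Least fixpoint reached:
  node 0: ⊤
  node 1: ⊤
  node 2: 5
  node 3: ⊤
  node 4: 5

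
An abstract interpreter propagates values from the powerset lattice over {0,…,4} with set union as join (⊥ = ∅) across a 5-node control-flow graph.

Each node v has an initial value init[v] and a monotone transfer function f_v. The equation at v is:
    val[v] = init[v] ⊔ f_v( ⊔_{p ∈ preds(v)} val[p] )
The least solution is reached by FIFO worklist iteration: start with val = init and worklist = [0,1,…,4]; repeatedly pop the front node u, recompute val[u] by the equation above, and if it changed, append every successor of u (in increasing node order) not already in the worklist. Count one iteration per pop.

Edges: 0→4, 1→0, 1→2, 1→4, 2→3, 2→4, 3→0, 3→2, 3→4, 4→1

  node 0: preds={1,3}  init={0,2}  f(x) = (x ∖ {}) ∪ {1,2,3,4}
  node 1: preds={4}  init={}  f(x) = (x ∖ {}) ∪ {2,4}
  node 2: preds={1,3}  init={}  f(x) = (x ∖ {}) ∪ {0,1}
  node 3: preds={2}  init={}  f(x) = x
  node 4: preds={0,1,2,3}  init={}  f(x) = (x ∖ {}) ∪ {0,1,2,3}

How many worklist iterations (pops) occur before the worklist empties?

Iteration log — 15 steps:
  step 1. node 0  ⊔preds={}  new={0,1,2,3,4}  old={0,2}  +wl: 
  step 2. node 1  ⊔preds={}  new={2,4}  old={}  +wl: 0
  step 3. node 2  ⊔preds={2,4}  new={0,1,2,4}  old={}  +wl: 
  step 4. node 3  ⊔preds={0,1,2,4}  new={0,1,2,4}  old={}  +wl: 2
  step 5. node 4  ⊔preds={0,1,2,3,4}  new={0,1,2,3,4}  old={}  +wl: 1
  step 6. node 0  ⊔preds={0,1,2,4}  new={0,1,2,3,4}  stable
  step 7. node 2  ⊔preds={0,1,2,4}  new={0,1,2,4}  stable
  step 8. node 1  ⊔preds={0,1,2,3,4}  new={0,1,2,3,4}  old={2,4}  +wl: 0,2,4
  step 9. node 0  ⊔preds={0,1,2,3,4}  new={0,1,2,3,4}  stable
  step 10. node 2  ⊔preds={0,1,2,3,4}  new={0,1,2,3,4}  old={0,1,2,4}  +wl: 3
  step 11. node 4  ⊔preds={0,1,2,3,4}  new={0,1,2,3,4}  stable
  step 12. node 3  ⊔preds={0,1,2,3,4}  new={0,1,2,3,4}  old={0,1,2,4}  +wl: 0,2,4
  step 13. node 0  ⊔preds={0,1,2,3,4}  new={0,1,2,3,4}  stable
  step 14. node 2  ⊔preds={0,1,2,3,4}  new={0,1,2,3,4}  stable
  step 15. node 4  ⊔preds={0,1,2,3,4}  new={0,1,2,3,4}  stable

Least fixpoint reached:
  node 0: {0,1,2,3,4}
  node 1: {0,1,2,3,4}
  node 2: {0,1,2,3,4}
  node 3: {0,1,2,3,4}
  node 4: {0,1,2,3,4}

15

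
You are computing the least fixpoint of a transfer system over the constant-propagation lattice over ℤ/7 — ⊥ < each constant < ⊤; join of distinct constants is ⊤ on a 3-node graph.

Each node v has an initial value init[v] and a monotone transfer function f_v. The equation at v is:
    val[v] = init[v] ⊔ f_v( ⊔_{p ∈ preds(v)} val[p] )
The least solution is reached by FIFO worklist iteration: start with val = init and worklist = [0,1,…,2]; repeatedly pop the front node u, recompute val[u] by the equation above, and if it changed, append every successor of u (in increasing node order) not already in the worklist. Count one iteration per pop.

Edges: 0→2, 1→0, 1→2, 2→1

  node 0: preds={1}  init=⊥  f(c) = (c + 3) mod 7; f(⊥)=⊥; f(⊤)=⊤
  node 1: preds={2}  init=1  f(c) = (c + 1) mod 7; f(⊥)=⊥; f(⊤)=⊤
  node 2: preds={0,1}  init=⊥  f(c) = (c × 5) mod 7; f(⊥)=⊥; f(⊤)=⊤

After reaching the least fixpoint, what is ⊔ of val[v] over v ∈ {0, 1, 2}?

⊤

Trace (6 dequeues):
  [1] u=0 | in 1 | out 4 | prev ⊥ | push {}
  [2] u=1 | in ⊥ | out 1 | ==
  [3] u=2 | in ⊤ | out ⊤ | prev ⊥ | push {1}
  [4] u=1 | in ⊤ | out ⊤ | prev 1 | push {0,2}
  [5] u=0 | in ⊤ | out ⊤ | prev 4 | push {}
  [6] u=2 | in ⊤ | out ⊤ | ==

Converged values:
  [0] ⊤
  [1] ⊤
  [2] ⊤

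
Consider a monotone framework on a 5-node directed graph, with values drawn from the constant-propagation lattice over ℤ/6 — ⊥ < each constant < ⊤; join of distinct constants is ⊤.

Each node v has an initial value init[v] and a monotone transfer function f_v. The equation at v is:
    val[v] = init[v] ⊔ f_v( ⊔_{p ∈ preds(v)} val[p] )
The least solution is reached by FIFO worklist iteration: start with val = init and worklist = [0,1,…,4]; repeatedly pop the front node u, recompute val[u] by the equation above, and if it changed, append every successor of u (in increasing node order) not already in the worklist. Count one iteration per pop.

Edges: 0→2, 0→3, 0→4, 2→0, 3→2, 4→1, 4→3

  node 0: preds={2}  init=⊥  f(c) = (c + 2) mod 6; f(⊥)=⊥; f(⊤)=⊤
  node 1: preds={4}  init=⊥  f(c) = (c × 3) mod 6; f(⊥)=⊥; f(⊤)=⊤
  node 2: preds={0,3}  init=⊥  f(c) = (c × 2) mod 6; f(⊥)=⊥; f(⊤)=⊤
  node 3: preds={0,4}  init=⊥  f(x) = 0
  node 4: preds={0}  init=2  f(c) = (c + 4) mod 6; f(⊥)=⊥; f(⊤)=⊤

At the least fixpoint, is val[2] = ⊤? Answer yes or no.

yes

Worklist (15 pops):
  #1 pop 0: in=⊥ → ⊥ (no change)
  #2 pop 1: in=2 → 0 (was ⊥); enqueue []
  #3 pop 2: in=⊥ → ⊥ (no change)
  #4 pop 3: in=2 → 0 (was ⊥); enqueue [2]
  #5 pop 4: in=⊥ → 2 (no change)
  #6 pop 2: in=0 → 0 (was ⊥); enqueue [0]
  #7 pop 0: in=0 → 2 (was ⊥); enqueue [2,3,4]
  #8 pop 2: in=⊤ → ⊤ (was 0); enqueue [0]
  #9 pop 3: in=2 → 0 (no change)
  #10 pop 4: in=2 → ⊤ (was 2); enqueue [1,3]
  #11 pop 0: in=⊤ → ⊤ (was 2); enqueue [2,4]
  #12 pop 1: in=⊤ → ⊤ (was 0); enqueue []
  #13 pop 3: in=⊤ → 0 (no change)
  #14 pop 2: in=⊤ → ⊤ (no change)
  #15 pop 4: in=⊤ → ⊤ (no change)

Fixpoint:
  val[0] = ⊤
  val[1] = ⊤
  val[2] = ⊤
  val[3] = 0
  val[4] = ⊤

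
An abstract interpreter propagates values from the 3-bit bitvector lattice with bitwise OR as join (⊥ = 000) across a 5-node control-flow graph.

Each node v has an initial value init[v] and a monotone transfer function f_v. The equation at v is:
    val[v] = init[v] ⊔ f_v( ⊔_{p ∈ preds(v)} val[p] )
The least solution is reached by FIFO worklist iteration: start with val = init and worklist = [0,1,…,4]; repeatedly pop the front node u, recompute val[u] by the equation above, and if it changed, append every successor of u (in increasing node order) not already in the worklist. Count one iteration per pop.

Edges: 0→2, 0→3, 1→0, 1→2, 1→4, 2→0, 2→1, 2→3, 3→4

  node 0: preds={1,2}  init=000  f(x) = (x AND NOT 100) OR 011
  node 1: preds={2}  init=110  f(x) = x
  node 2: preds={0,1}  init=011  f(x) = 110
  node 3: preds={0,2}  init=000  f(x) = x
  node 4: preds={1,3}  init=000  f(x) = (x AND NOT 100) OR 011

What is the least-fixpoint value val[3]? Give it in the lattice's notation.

Trace (7 dequeues):
  [1] u=0 | in 111 | out 011 | prev 000 | push {}
  [2] u=1 | in 011 | out 111 | prev 110 | push {0}
  [3] u=2 | in 111 | out 111 | prev 011 | push {1}
  [4] u=3 | in 111 | out 111 | prev 000 | push {}
  [5] u=4 | in 111 | out 011 | prev 000 | push {}
  [6] u=0 | in 111 | out 011 | ==
  [7] u=1 | in 111 | out 111 | ==

Converged values:
  [0] 011
  [1] 111
  [2] 111
  [3] 111
  [4] 011

111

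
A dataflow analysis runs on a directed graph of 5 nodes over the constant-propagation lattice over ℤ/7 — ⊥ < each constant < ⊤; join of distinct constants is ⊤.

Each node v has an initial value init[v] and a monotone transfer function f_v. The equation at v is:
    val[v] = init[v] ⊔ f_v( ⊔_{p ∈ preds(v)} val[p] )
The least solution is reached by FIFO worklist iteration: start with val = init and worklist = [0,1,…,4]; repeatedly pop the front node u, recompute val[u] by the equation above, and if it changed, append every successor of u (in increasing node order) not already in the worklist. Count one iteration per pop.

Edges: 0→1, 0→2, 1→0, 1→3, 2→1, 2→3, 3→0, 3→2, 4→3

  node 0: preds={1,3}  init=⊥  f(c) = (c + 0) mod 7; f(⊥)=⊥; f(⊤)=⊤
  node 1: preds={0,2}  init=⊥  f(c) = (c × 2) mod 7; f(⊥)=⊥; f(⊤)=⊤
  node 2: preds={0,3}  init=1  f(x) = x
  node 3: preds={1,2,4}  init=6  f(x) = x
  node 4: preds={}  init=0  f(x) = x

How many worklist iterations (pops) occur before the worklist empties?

Iteration log — 8 steps:
  step 1. node 0  ⊔preds=6  new=6  old=⊥  +wl: 
  step 2. node 1  ⊔preds=⊤  new=⊤  old=⊥  +wl: 0
  step 3. node 2  ⊔preds=6  new=⊤  old=1  +wl: 1
  step 4. node 3  ⊔preds=⊤  new=⊤  old=6  +wl: 2
  step 5. node 4  ⊔preds=⊥  new=0  stable
  step 6. node 0  ⊔preds=⊤  new=⊤  old=6  +wl: 
  step 7. node 1  ⊔preds=⊤  new=⊤  stable
  step 8. node 2  ⊔preds=⊤  new=⊤  stable

Least fixpoint reached:
  node 0: ⊤
  node 1: ⊤
  node 2: ⊤
  node 3: ⊤
  node 4: 0

8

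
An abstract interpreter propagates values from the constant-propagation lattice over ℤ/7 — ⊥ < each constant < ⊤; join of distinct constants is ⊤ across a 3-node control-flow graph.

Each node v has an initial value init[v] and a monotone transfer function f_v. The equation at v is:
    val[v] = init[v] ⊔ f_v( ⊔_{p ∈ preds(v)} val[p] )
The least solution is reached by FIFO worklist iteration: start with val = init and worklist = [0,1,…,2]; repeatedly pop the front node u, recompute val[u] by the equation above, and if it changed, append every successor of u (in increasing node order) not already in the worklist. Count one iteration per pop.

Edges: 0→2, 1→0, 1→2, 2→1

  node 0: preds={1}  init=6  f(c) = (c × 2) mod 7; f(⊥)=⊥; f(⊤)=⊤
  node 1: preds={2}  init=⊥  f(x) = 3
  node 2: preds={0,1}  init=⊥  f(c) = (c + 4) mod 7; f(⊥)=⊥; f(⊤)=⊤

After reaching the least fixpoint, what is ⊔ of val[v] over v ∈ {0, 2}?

⊤

Worklist (5 pops):
  #1 pop 0: in=⊥ → 6 (no change)
  #2 pop 1: in=⊥ → 3 (was ⊥); enqueue [0]
  #3 pop 2: in=⊤ → ⊤ (was ⊥); enqueue [1]
  #4 pop 0: in=3 → 6 (no change)
  #5 pop 1: in=⊤ → 3 (no change)

Fixpoint:
  val[0] = 6
  val[1] = 3
  val[2] = ⊤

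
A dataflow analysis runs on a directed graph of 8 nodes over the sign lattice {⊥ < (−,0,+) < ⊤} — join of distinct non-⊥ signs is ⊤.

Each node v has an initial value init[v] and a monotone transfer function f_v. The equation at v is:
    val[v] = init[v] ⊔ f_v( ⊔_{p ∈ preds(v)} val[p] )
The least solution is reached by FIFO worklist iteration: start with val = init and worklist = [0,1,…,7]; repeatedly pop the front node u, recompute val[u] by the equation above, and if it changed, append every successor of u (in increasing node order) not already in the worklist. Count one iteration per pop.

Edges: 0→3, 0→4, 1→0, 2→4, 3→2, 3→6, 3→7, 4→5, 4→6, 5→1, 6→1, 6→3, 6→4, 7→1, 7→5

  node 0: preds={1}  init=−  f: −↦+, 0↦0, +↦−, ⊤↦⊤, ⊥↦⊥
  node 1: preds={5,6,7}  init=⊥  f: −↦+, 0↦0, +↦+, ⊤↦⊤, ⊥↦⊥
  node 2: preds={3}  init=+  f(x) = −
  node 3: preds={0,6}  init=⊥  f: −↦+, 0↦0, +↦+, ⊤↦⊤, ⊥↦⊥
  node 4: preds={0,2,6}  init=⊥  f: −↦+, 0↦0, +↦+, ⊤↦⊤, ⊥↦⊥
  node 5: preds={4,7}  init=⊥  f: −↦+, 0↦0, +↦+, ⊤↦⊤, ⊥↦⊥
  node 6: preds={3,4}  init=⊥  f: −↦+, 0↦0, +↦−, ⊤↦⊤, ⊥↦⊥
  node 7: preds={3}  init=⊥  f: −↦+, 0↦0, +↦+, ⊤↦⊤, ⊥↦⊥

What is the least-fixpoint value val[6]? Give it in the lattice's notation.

Worklist (21 pops):
  #1 pop 0: in=⊥ → − (no change)
  #2 pop 1: in=⊥ → ⊥ (no change)
  #3 pop 2: in=⊥ → ⊤ (was +); enqueue []
  #4 pop 3: in=− → + (was ⊥); enqueue [2]
  #5 pop 4: in=⊤ → ⊤ (was ⊥); enqueue []
  #6 pop 5: in=⊤ → ⊤ (was ⊥); enqueue [1]
  #7 pop 6: in=⊤ → ⊤ (was ⊥); enqueue [3,4]
  #8 pop 7: in=+ → + (was ⊥); enqueue [5]
  #9 pop 2: in=+ → ⊤ (no change)
  #10 pop 1: in=⊤ → ⊤ (was ⊥); enqueue [0]
  #11 pop 3: in=⊤ → ⊤ (was +); enqueue [2,6,7]
  #12 pop 4: in=⊤ → ⊤ (no change)
  #13 pop 5: in=⊤ → ⊤ (no change)
  #14 pop 0: in=⊤ → ⊤ (was −); enqueue [3,4]
  #15 pop 2: in=⊤ → ⊤ (no change)
  #16 pop 6: in=⊤ → ⊤ (no change)
  #17 pop 7: in=⊤ → ⊤ (was +); enqueue [1,5]
  #18 pop 3: in=⊤ → ⊤ (no change)
  #19 pop 4: in=⊤ → ⊤ (no change)
  #20 pop 1: in=⊤ → ⊤ (no change)
  #21 pop 5: in=⊤ → ⊤ (no change)

Fixpoint:
  val[0] = ⊤
  val[1] = ⊤
  val[2] = ⊤
  val[3] = ⊤
  val[4] = ⊤
  val[5] = ⊤
  val[6] = ⊤
  val[7] = ⊤

⊤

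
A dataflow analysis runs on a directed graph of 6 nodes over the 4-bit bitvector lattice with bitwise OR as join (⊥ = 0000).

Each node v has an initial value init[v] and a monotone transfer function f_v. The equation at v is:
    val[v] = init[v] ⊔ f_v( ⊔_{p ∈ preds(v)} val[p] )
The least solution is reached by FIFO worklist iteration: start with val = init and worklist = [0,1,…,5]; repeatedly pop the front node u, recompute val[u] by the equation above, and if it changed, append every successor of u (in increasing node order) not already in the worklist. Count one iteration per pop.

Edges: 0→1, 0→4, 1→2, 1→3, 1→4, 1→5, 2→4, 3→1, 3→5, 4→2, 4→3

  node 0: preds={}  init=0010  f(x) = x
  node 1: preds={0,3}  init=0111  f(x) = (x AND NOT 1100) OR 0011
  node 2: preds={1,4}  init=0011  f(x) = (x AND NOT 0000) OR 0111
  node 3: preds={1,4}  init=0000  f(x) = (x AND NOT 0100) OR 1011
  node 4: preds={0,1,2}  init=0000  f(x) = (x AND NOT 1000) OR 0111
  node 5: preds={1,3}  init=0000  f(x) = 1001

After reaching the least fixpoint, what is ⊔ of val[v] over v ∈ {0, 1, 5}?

Iteration log — 9 steps:
  step 1. node 0  ⊔preds=0000  new=0010  stable
  step 2. node 1  ⊔preds=0010  new=0111  stable
  step 3. node 2  ⊔preds=0111  new=0111  old=0011  +wl: 
  step 4. node 3  ⊔preds=0111  new=1011  old=0000  +wl: 1
  step 5. node 4  ⊔preds=0111  new=0111  old=0000  +wl: 2,3
  step 6. node 5  ⊔preds=1111  new=1001  old=0000  +wl: 
  step 7. node 1  ⊔preds=1011  new=0111  stable
  step 8. node 2  ⊔preds=0111  new=0111  stable
  step 9. node 3  ⊔preds=0111  new=1011  stable

Least fixpoint reached:
  node 0: 0010
  node 1: 0111
  node 2: 0111
  node 3: 1011
  node 4: 0111
  node 5: 1001

1111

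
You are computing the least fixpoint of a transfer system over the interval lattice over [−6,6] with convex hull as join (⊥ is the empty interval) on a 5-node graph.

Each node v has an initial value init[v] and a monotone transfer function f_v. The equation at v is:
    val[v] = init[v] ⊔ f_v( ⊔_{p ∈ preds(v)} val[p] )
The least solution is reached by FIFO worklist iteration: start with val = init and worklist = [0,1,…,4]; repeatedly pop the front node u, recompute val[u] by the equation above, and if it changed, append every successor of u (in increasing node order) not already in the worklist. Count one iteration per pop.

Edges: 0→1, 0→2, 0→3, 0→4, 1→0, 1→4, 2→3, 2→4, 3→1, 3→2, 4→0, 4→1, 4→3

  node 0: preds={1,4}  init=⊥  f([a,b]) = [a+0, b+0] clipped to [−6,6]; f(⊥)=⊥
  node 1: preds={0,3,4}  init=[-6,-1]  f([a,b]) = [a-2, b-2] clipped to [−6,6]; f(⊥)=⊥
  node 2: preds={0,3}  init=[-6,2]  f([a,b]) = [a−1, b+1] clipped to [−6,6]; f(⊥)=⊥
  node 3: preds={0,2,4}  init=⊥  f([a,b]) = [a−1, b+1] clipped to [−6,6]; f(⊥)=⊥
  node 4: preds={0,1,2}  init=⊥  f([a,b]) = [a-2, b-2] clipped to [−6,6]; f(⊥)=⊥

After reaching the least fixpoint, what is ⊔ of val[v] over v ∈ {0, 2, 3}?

[-6,6]

Iteration log — 22 steps:
  step 1. node 0  ⊔preds=[-6,-1]  new=[-6,-1]  old=⊥  +wl: 
  step 2. node 1  ⊔preds=[-6,-1]  new=[-6,-1]  stable
  step 3. node 2  ⊔preds=[-6,-1]  new=[-6,2]  stable
  step 4. node 3  ⊔preds=[-6,2]  new=[-6,3]  old=⊥  +wl: 1,2
  step 5. node 4  ⊔preds=[-6,2]  new=[-6,0]  old=⊥  +wl: 0,3
  step 6. node 1  ⊔preds=[-6,3]  new=[-6,1]  old=[-6,-1]  +wl: 4
  step 7. node 2  ⊔preds=[-6,3]  new=[-6,4]  old=[-6,2]  +wl: 
  step 8. node 0  ⊔preds=[-6,1]  new=[-6,1]  old=[-6,-1]  +wl: 1,2
  step 9. node 3  ⊔preds=[-6,4]  new=[-6,5]  old=[-6,3]  +wl: 
  step 10. node 4  ⊔preds=[-6,4]  new=[-6,2]  old=[-6,0]  +wl: 0,3
  step 11. node 1  ⊔preds=[-6,5]  new=[-6,3]  old=[-6,1]  +wl: 4
  step 12. node 2  ⊔preds=[-6,5]  new=[-6,6]  old=[-6,4]  +wl: 
  step 13. node 0  ⊔preds=[-6,3]  new=[-6,3]  old=[-6,1]  +wl: 1,2
  step 14. node 3  ⊔preds=[-6,6]  new=[-6,6]  old=[-6,5]  +wl: 
  step 15. node 4  ⊔preds=[-6,6]  new=[-6,4]  old=[-6,2]  +wl: 0,3
  step 16. node 1  ⊔preds=[-6,6]  new=[-6,4]  old=[-6,3]  +wl: 4
  step 17. node 2  ⊔preds=[-6,6]  new=[-6,6]  stable
  step 18. node 0  ⊔preds=[-6,4]  new=[-6,4]  old=[-6,3]  +wl: 1,2
  step 19. node 3  ⊔preds=[-6,6]  new=[-6,6]  stable
  step 20. node 4  ⊔preds=[-6,6]  new=[-6,4]  stable
  step 21. node 1  ⊔preds=[-6,6]  new=[-6,4]  stable
  step 22. node 2  ⊔preds=[-6,6]  new=[-6,6]  stable

Least fixpoint reached:
  node 0: [-6,4]
  node 1: [-6,4]
  node 2: [-6,6]
  node 3: [-6,6]
  node 4: [-6,4]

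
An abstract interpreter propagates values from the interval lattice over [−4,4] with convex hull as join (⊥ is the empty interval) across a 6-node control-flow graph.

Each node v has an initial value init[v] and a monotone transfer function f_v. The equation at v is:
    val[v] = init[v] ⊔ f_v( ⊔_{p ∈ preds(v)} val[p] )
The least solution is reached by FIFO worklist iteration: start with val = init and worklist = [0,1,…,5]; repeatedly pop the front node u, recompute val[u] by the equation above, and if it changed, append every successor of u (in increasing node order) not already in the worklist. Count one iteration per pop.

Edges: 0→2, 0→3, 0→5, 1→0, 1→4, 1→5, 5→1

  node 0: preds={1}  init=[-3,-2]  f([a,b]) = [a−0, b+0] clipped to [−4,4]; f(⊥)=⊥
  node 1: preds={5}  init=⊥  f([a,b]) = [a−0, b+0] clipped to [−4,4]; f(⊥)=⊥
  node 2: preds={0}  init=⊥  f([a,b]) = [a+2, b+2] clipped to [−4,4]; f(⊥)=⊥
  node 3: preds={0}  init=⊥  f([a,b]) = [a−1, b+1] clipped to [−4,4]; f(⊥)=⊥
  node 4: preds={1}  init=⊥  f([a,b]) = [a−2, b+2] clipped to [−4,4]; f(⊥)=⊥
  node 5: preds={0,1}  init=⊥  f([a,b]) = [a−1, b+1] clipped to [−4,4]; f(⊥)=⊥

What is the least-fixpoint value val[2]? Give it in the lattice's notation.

[-2,4]

Worklist (42 pops):
  #1 pop 0: in=⊥ → [-3,-2] (no change)
  #2 pop 1: in=⊥ → ⊥ (no change)
  #3 pop 2: in=[-3,-2] → [-1,0] (was ⊥); enqueue []
  #4 pop 3: in=[-3,-2] → [-4,-1] (was ⊥); enqueue []
  #5 pop 4: in=⊥ → ⊥ (no change)
  #6 pop 5: in=[-3,-2] → [-4,-1] (was ⊥); enqueue [1]
  #7 pop 1: in=[-4,-1] → [-4,-1] (was ⊥); enqueue [0,4,5]
  #8 pop 0: in=[-4,-1] → [-4,-1] (was [-3,-2]); enqueue [2,3]
  #9 pop 4: in=[-4,-1] → [-4,1] (was ⊥); enqueue []
  #10 pop 5: in=[-4,-1] → [-4,0] (was [-4,-1]); enqueue [1]
  #11 pop 2: in=[-4,-1] → [-2,1] (was [-1,0]); enqueue []
  #12 pop 3: in=[-4,-1] → [-4,0] (was [-4,-1]); enqueue []
  #13 pop 1: in=[-4,0] → [-4,0] (was [-4,-1]); enqueue [0,4,5]
  #14 pop 0: in=[-4,0] → [-4,0] (was [-4,-1]); enqueue [2,3]
  #15 pop 4: in=[-4,0] → [-4,2] (was [-4,1]); enqueue []
  #16 pop 5: in=[-4,0] → [-4,1] (was [-4,0]); enqueue [1]
  #17 pop 2: in=[-4,0] → [-2,2] (was [-2,1]); enqueue []
  #18 pop 3: in=[-4,0] → [-4,1] (was [-4,0]); enqueue []
  #19 pop 1: in=[-4,1] → [-4,1] (was [-4,0]); enqueue [0,4,5]
  #20 pop 0: in=[-4,1] → [-4,1] (was [-4,0]); enqueue [2,3]
  #21 pop 4: in=[-4,1] → [-4,3] (was [-4,2]); enqueue []
  #22 pop 5: in=[-4,1] → [-4,2] (was [-4,1]); enqueue [1]
  #23 pop 2: in=[-4,1] → [-2,3] (was [-2,2]); enqueue []
  #24 pop 3: in=[-4,1] → [-4,2] (was [-4,1]); enqueue []
  #25 pop 1: in=[-4,2] → [-4,2] (was [-4,1]); enqueue [0,4,5]
  #26 pop 0: in=[-4,2] → [-4,2] (was [-4,1]); enqueue [2,3]
  #27 pop 4: in=[-4,2] → [-4,4] (was [-4,3]); enqueue []
  #28 pop 5: in=[-4,2] → [-4,3] (was [-4,2]); enqueue [1]
  #29 pop 2: in=[-4,2] → [-2,4] (was [-2,3]); enqueue []
  #30 pop 3: in=[-4,2] → [-4,3] (was [-4,2]); enqueue []
  #31 pop 1: in=[-4,3] → [-4,3] (was [-4,2]); enqueue [0,4,5]
  #32 pop 0: in=[-4,3] → [-4,3] (was [-4,2]); enqueue [2,3]
  #33 pop 4: in=[-4,3] → [-4,4] (no change)
  #34 pop 5: in=[-4,3] → [-4,4] (was [-4,3]); enqueue [1]
  #35 pop 2: in=[-4,3] → [-2,4] (no change)
  #36 pop 3: in=[-4,3] → [-4,4] (was [-4,3]); enqueue []
  #37 pop 1: in=[-4,4] → [-4,4] (was [-4,3]); enqueue [0,4,5]
  #38 pop 0: in=[-4,4] → [-4,4] (was [-4,3]); enqueue [2,3]
  #39 pop 4: in=[-4,4] → [-4,4] (no change)
  #40 pop 5: in=[-4,4] → [-4,4] (no change)
  #41 pop 2: in=[-4,4] → [-2,4] (no change)
  #42 pop 3: in=[-4,4] → [-4,4] (no change)

Fixpoint:
  val[0] = [-4,4]
  val[1] = [-4,4]
  val[2] = [-2,4]
  val[3] = [-4,4]
  val[4] = [-4,4]
  val[5] = [-4,4]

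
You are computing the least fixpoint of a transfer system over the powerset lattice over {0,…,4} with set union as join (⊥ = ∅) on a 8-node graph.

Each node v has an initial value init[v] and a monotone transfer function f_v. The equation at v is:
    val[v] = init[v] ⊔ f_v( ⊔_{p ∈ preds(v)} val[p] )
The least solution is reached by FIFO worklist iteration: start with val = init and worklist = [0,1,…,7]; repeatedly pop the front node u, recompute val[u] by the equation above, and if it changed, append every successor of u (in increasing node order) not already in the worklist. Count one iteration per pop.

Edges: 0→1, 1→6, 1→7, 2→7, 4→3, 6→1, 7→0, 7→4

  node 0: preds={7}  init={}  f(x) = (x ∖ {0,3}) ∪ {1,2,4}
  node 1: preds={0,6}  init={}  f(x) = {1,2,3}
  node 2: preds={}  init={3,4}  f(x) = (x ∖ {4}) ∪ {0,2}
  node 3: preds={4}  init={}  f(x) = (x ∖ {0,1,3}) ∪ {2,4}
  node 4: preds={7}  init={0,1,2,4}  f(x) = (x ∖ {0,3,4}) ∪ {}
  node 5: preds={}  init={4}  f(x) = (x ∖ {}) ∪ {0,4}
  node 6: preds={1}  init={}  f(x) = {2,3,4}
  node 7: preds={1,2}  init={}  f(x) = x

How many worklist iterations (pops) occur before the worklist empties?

Trace (11 dequeues):
  [1] u=0 | in {} | out {1,2,4} | prev {} | push {}
  [2] u=1 | in {1,2,4} | out {1,2,3} | prev {} | push {}
  [3] u=2 | in {} | out {0,2,3,4} | prev {3,4} | push {}
  [4] u=3 | in {0,1,2,4} | out {2,4} | prev {} | push {}
  [5] u=4 | in {} | out {0,1,2,4} | ==
  [6] u=5 | in {} | out {0,4} | prev {4} | push {}
  [7] u=6 | in {1,2,3} | out {2,3,4} | prev {} | push {1}
  [8] u=7 | in {0,1,2,3,4} | out {0,1,2,3,4} | prev {} | push {0,4}
  [9] u=1 | in {1,2,3,4} | out {1,2,3} | ==
  [10] u=0 | in {0,1,2,3,4} | out {1,2,4} | ==
  [11] u=4 | in {0,1,2,3,4} | out {0,1,2,4} | ==

Converged values:
  [0] {1,2,4}
  [1] {1,2,3}
  [2] {0,2,3,4}
  [3] {2,4}
  [4] {0,1,2,4}
  [5] {0,4}
  [6] {2,3,4}
  [7] {0,1,2,3,4}

11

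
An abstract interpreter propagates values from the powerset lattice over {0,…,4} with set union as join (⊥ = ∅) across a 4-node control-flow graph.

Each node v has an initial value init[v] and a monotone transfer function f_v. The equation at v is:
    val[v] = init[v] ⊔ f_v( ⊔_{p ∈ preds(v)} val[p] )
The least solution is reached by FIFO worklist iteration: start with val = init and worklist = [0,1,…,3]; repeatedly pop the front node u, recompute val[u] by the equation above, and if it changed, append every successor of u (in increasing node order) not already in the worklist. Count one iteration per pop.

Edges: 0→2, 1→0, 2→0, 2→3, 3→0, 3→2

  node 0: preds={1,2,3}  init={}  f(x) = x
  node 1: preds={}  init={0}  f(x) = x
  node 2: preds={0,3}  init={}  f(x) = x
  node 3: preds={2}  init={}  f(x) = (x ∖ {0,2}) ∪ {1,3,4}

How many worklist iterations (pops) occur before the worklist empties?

8

Worklist (8 pops):
  #1 pop 0: in={0} → {0} (was {}); enqueue []
  #2 pop 1: in={} → {0} (no change)
  #3 pop 2: in={0} → {0} (was {}); enqueue [0]
  #4 pop 3: in={0} → {1,3,4} (was {}); enqueue [2]
  #5 pop 0: in={0,1,3,4} → {0,1,3,4} (was {0}); enqueue []
  #6 pop 2: in={0,1,3,4} → {0,1,3,4} (was {0}); enqueue [0,3]
  #7 pop 0: in={0,1,3,4} → {0,1,3,4} (no change)
  #8 pop 3: in={0,1,3,4} → {1,3,4} (no change)

Fixpoint:
  val[0] = {0,1,3,4}
  val[1] = {0}
  val[2] = {0,1,3,4}
  val[3] = {1,3,4}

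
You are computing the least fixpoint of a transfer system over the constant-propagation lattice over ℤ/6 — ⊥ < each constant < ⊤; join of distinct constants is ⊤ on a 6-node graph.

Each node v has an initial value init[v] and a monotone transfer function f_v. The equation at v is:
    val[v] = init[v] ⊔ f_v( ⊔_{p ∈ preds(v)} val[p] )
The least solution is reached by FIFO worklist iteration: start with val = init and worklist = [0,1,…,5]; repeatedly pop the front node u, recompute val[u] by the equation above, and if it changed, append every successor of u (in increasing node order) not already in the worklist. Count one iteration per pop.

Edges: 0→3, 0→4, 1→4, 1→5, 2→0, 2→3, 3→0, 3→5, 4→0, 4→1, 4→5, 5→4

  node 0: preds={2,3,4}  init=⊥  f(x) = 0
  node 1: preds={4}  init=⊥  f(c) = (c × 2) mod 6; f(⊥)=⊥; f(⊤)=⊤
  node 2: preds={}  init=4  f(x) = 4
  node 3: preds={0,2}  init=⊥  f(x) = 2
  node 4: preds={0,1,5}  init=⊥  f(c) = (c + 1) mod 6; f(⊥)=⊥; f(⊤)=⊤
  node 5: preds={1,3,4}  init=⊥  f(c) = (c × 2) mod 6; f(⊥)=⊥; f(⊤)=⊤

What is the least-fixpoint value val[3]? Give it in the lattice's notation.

2

Worklist (14 pops):
  #1 pop 0: in=4 → 0 (was ⊥); enqueue []
  #2 pop 1: in=⊥ → ⊥ (no change)
  #3 pop 2: in=⊥ → 4 (no change)
  #4 pop 3: in=⊤ → 2 (was ⊥); enqueue [0]
  #5 pop 4: in=0 → 1 (was ⊥); enqueue [1]
  #6 pop 5: in=⊤ → ⊤ (was ⊥); enqueue [4]
  #7 pop 0: in=⊤ → 0 (no change)
  #8 pop 1: in=1 → 2 (was ⊥); enqueue [5]
  #9 pop 4: in=⊤ → ⊤ (was 1); enqueue [0,1]
  #10 pop 5: in=⊤ → ⊤ (no change)
  #11 pop 0: in=⊤ → 0 (no change)
  #12 pop 1: in=⊤ → ⊤ (was 2); enqueue [4,5]
  #13 pop 4: in=⊤ → ⊤ (no change)
  #14 pop 5: in=⊤ → ⊤ (no change)

Fixpoint:
  val[0] = 0
  val[1] = ⊤
  val[2] = 4
  val[3] = 2
  val[4] = ⊤
  val[5] = ⊤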